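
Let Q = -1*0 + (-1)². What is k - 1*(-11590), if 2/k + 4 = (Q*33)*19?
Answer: 7220572/623 ≈ 11590.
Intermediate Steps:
Q = 1 (Q = 0 + 1 = 1)
k = 2/623 (k = 2/(-4 + (1*33)*19) = 2/(-4 + 33*19) = 2/(-4 + 627) = 2/623 ≈ 0.0032103)
k - 1*(-11590) = 2/623 - 1*(-11590) = 2/623 + 11590 = 7220572/623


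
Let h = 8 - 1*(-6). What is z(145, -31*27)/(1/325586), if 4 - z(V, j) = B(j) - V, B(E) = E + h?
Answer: 316469592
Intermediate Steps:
h = 14 (h = 8 + 6 = 14)
B(E) = 14 + E (B(E) = E + 14 = 14 + E)
z(V, j) = -10 + V - j (z(V, j) = 4 - ((14 + j) - V) = 4 - (14 + j - V) = 4 + (-14 + V - j) = -10 + V - j)
z(145, -31*27)/(1/325586) = (-10 + 145 - (-31)*27)/(1/325586) = (-10 + 145 - 1*(-837))/(1/325586) = (-10 + 145 + 837)*325586 = 972*325586 = 316469592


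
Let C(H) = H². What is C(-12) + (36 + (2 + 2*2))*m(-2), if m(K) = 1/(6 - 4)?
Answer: 165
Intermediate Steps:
m(K) = ½ (m(K) = 1/2 = ½)
C(-12) + (36 + (2 + 2*2))*m(-2) = (-12)² + (36 + (2 + 2*2))*(½) = 144 + (36 + (2 + 4))*(½) = 144 + (36 + 6)*(½) = 144 + 42*(½) = 144 + 21 = 165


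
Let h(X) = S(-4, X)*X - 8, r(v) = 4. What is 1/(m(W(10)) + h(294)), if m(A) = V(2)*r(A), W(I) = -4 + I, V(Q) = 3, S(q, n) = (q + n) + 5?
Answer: 1/86734 ≈ 1.1529e-5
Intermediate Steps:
S(q, n) = 5 + n + q (S(q, n) = (n + q) + 5 = 5 + n + q)
h(X) = -8 + X*(1 + X) (h(X) = (5 + X - 4)*X - 8 = (1 + X)*X - 8 = X*(1 + X) - 8 = -8 + X*(1 + X))
m(A) = 12 (m(A) = 3*4 = 12)
1/(m(W(10)) + h(294)) = 1/(12 + (-8 + 294*(1 + 294))) = 1/(12 + (-8 + 294*295)) = 1/(12 + (-8 + 86730)) = 1/(12 + 86722) = 1/86734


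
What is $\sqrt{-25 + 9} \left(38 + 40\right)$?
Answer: $312 i \approx 312.0 i$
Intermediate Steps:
$\sqrt{-25 + 9} \left(38 + 40\right) = \sqrt{-16} \cdot 78 = 4 i 78 = 312 i$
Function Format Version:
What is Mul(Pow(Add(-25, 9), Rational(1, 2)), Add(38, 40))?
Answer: Mul(312, I) ≈ Mul(312.00, I)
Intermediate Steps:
Mul(Pow(Add(-25, 9), Rational(1, 2)), Add(38, 40)) = Mul(Pow(-16, Rational(1, 2)), 78) = Mul(Mul(4, I), 78) = Mul(312, I)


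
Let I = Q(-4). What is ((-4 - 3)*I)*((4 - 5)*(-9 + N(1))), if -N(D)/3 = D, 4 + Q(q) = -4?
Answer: 672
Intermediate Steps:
Q(q) = -8 (Q(q) = -4 - 4 = -8)
I = -8
N(D) = -3*D
((-4 - 3)*I)*((4 - 5)*(-9 + N(1))) = ((-4 - 3)*(-8))*((4 - 5)*(-9 - 3*1)) = (-7*(-8))*(-(-9 - 3)) = 56*(-1*(-12)) = 56*12 = 672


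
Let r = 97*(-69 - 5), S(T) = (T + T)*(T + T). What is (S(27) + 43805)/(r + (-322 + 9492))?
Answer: 46721/1992 ≈ 23.454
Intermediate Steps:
S(T) = 4*T² (S(T) = (2*T)*(2*T) = 4*T²)
r = -7178 (r = 97*(-74) = -7178)
(S(27) + 43805)/(r + (-322 + 9492)) = (4*27² + 43805)/(-7178 + (-322 + 9492)) = (4*729 + 43805)/(-7178 + 9170) = (2916 + 43805)/1992 = 46721*(1/1992) = 46721/1992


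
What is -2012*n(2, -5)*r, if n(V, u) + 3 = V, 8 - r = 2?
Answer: 12072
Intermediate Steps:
r = 6 (r = 8 - 1*2 = 8 - 2 = 6)
n(V, u) = -3 + V
-2012*n(2, -5)*r = -2012*(-3 + 2)*6 = -(-2012)*6 = -2012*(-6) = 12072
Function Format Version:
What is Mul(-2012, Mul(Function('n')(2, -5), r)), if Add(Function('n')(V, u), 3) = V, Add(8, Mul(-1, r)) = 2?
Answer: 12072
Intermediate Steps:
r = 6 (r = Add(8, Mul(-1, 2)) = Add(8, -2) = 6)
Function('n')(V, u) = Add(-3, V)
Mul(-2012, Mul(Function('n')(2, -5), r)) = Mul(-2012, Mul(Add(-3, 2), 6)) = Mul(-2012, Mul(-1, 6)) = Mul(-2012, -6) = 12072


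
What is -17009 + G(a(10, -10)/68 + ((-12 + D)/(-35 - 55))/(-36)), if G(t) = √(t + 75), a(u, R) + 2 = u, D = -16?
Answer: -17009 + √175822670/1530 ≈ -17000.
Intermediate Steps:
a(u, R) = -2 + u
G(t) = √(75 + t)
-17009 + G(a(10, -10)/68 + ((-12 + D)/(-35 - 55))/(-36)) = -17009 + √(75 + ((-2 + 10)/68 + ((-12 - 16)/(-35 - 55))/(-36))) = -17009 + √(75 + (8*(1/68) - 28/(-90)*(-1/36))) = -17009 + √(75 + (2/17 - 28*(-1/90)*(-1/36))) = -17009 + √(75 + (2/17 + (14/45)*(-1/36))) = -17009 + √(75 + (2/17 - 7/810)) = -17009 + √(75 + 1501/13770) = -17009 + √(1034251/13770) = -17009 + √175822670/1530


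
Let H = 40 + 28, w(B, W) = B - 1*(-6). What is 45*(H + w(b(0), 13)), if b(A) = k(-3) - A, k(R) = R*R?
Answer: 3735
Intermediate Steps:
k(R) = R²
b(A) = 9 - A (b(A) = (-3)² - A = 9 - A)
w(B, W) = 6 + B (w(B, W) = B + 6 = 6 + B)
H = 68
45*(H + w(b(0), 13)) = 45*(68 + (6 + (9 - 1*0))) = 45*(68 + (6 + (9 + 0))) = 45*(68 + (6 + 9)) = 45*(68 + 15) = 45*83 = 3735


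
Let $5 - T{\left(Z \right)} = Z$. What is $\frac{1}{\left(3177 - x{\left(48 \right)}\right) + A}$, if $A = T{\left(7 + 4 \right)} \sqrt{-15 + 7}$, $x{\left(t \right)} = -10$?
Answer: $\frac{3187}{10157257} + \frac{12 i \sqrt{2}}{10157257} \approx 0.00031377 + 1.6708 \cdot 10^{-6} i$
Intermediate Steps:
$T{\left(Z \right)} = 5 - Z$
$A = - 12 i \sqrt{2}$ ($A = \left(5 - \left(7 + 4\right)\right) \sqrt{-15 + 7} = \left(5 - 11\right) \sqrt{-8} = \left(5 - 11\right) 2 i \sqrt{2} = - 6 \cdot 2 i \sqrt{2} = - 12 i \sqrt{2} \approx - 16.971 i$)
$\frac{1}{\left(3177 - x{\left(48 \right)}\right) + A} = \frac{1}{\left(3177 - -10\right) - 12 i \sqrt{2}} = \frac{1}{\left(3177 + 10\right) - 12 i \sqrt{2}} = \frac{1}{3187 - 12 i \sqrt{2}}$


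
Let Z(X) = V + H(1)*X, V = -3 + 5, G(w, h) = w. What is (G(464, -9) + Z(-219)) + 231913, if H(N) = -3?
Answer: 233036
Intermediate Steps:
V = 2
Z(X) = 2 - 3*X
(G(464, -9) + Z(-219)) + 231913 = (464 + (2 - 3*(-219))) + 231913 = (464 + (2 + 657)) + 231913 = (464 + 659) + 231913 = 1123 + 231913 = 233036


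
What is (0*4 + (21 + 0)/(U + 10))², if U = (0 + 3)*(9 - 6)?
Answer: 441/361 ≈ 1.2216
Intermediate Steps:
U = 9 (U = 3*3 = 9)
(0*4 + (21 + 0)/(U + 10))² = (0*4 + (21 + 0)/(9 + 10))² = (0 + 21/19)² = (21/19)² = 441/361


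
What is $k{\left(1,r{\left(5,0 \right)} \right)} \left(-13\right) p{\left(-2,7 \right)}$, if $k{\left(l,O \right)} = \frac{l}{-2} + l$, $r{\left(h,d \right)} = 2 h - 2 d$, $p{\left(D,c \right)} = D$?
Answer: $13$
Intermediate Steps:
$r{\left(h,d \right)} = - 2 d + 2 h$
$k{\left(l,O \right)} = \frac{l}{2}$ ($k{\left(l,O \right)} = l \left(- \frac{1}{2}\right) + l = - \frac{l}{2} + l = \frac{l}{2}$)
$k{\left(1,r{\left(5,0 \right)} \right)} \left(-13\right) p{\left(-2,7 \right)} = \frac{1}{2} \cdot 1 \left(-13\right) \left(-2\right) = \frac{1}{2} \left(-13\right) \left(-2\right) = \left(- \frac{13}{2}\right) \left(-2\right) = 13$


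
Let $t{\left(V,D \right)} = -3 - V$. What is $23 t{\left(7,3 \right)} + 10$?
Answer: $-220$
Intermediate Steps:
$23 t{\left(7,3 \right)} + 10 = 23 \left(-3 - 7\right) + 10 = 23 \left(-10\right) + 10 = -230 + 10 = -220$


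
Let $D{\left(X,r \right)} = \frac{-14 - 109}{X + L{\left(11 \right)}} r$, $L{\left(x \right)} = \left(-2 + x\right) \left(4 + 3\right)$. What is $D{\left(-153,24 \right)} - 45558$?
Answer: $- \frac{227626}{5} \approx -45525.0$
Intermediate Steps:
$L{\left(x \right)} = -14 + 7 x$ ($L{\left(x \right)} = \left(-2 + x\right) 7 = -14 + 7 x$)
$D{\left(X,r \right)} = - \frac{123 r}{63 + X}$ ($D{\left(X,r \right)} = \frac{-14 - 109}{X + \left(-14 + 7 \cdot 11\right)} r = - \frac{123}{X + \left(-14 + 77\right)} r = - \frac{123}{X + 63} r = - \frac{123}{63 + X} r = - \frac{123 r}{63 + X}$)
$D{\left(-153,24 \right)} - 45558 = \left(-123\right) 24 \frac{1}{63 - 153} - 45558 = \left(-123\right) 24 \frac{1}{-90} - 45558 = \left(-123\right) 24 \left(- \frac{1}{90}\right) - 45558 = \frac{164}{5} - 45558 = - \frac{227626}{5}$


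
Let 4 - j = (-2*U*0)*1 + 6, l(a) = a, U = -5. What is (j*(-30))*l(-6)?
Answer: -360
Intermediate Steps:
j = -2 (j = 4 - ((-2*(-5)*0)*1 + 6) = 4 - ((10*0)*1 + 6) = 4 - (0*1 + 6) = 4 - (0 + 6) = 4 - 1*6 = 4 - 6 = -2)
(j*(-30))*l(-6) = -2*(-30)*(-6) = 60*(-6) = -360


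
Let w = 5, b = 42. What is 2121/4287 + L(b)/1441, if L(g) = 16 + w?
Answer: 1048796/2059189 ≈ 0.50933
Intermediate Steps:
L(g) = 21 (L(g) = 16 + 5 = 21)
2121/4287 + L(b)/1441 = 2121/4287 + 21/1441 = 2121*(1/4287) + 21*(1/1441) = 707/1429 + 21/1441 = 1048796/2059189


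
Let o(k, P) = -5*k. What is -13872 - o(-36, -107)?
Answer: -14052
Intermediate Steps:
-13872 - o(-36, -107) = -13872 - (-5)*(-36) = -13872 - 1*180 = -13872 - 180 = -14052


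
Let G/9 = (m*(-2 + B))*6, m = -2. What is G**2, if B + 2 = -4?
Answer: 746496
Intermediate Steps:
B = -6 (B = -2 - 4 = -6)
G = 864 (G = 9*(-2*(-2 - 6)*6) = 9*(-2*(-8)*6) = 9*(16*6) = 9*96 = 864)
G**2 = 864**2 = 746496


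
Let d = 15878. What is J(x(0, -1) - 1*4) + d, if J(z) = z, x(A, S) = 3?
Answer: 15877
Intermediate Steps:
J(x(0, -1) - 1*4) + d = (3 - 1*4) + 15878 = (3 - 4) + 15878 = -1 + 15878 = 15877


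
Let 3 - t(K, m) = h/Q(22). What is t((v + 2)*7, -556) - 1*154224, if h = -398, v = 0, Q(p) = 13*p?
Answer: -22053404/143 ≈ -1.5422e+5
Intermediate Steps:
t(K, m) = 628/143 (t(K, m) = 3 - (-398)/(13*22) = 3 - (-398)/286 = 3 - 1*(-199/143) = 3 + 199/143 = 628/143)
t((v + 2)*7, -556) - 1*154224 = 628/143 - 1*154224 = 628/143 - 154224 = -22053404/143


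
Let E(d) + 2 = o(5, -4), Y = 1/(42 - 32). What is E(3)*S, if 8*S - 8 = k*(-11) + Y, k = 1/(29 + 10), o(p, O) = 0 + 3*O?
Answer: -21343/1560 ≈ -13.681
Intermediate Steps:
o(p, O) = 3*O
Y = ⅒ (Y = 1/10 = ⅒ ≈ 0.10000)
k = 1/39 ≈ 0.025641
E(d) = -14 (E(d) = -2 + 3*(-4) = -2 - 12 = -14)
S = 3049/3120 (S = 1 + ((1/39)*(-11) + ⅒)/8 = 1 + (-11/39 + ⅒)/8 = 1 + (⅛)*(-71/390) = 1 - 71/3120 = 3049/3120 ≈ 0.97724)
E(3)*S = -14*3049/3120 = -21343/1560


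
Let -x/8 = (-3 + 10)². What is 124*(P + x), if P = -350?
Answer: -92008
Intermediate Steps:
x = -392 (x = -8*(-3 + 10)² = -8*7² = -8*49 = -392)
124*(P + x) = 124*(-350 - 392) = 124*(-742) = -92008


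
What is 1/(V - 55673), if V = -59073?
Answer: -1/114746 ≈ -8.7149e-6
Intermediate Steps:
1/(V - 55673) = 1/(-59073 - 55673) = 1/(-114746) = -1/114746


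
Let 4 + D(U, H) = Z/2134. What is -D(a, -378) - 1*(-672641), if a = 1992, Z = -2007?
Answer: 1435426437/2134 ≈ 6.7265e+5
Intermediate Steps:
D(U, H) = -10543/2134 (D(U, H) = -4 - 2007/2134 = -10543/2134)
-D(a, -378) - 1*(-672641) = -1*(-10543/2134) - 1*(-672641) = 10543/2134 + 672641 = 1435426437/2134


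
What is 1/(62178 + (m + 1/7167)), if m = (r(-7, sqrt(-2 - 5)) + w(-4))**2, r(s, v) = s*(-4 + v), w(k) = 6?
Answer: 7167*I/(2*(1705746*sqrt(7) + 225728249*I)) ≈ 1.5869e-5 + 3.1727e-7*I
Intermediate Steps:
m = (34 - 7*I*sqrt(7))**2 (m = (-7*(-4 + sqrt(-2 - 5)) + 6)**2 = (-7*(-4 + sqrt(-7)) + 6)**2 = (-7*(-4 + I*sqrt(7)) + 6)**2 = ((28 - 7*I*sqrt(7)) + 6)**2 = (34 - 7*I*sqrt(7))**2 ≈ 813.0 - 1259.4*I)
1/(62178 + (m + 1/7167)) = 1/(62178 + ((813 - 476*I*sqrt(7)) + 1/7167)) = 1/(62178 + (5826772/7167 - 476*I*sqrt(7))) = 1/(451456498/7167 - 476*I*sqrt(7))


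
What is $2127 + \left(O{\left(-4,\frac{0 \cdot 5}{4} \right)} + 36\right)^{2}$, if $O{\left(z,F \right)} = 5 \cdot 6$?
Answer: $6483$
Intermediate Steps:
$O{\left(z,F \right)} = 30$
$2127 + \left(O{\left(-4,\frac{0 \cdot 5}{4} \right)} + 36\right)^{2} = 2127 + \left(30 + 36\right)^{2} = 2127 + 66^{2} = 2127 + 4356 = 6483$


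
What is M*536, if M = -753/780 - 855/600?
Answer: -83281/65 ≈ -1281.2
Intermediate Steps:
M = -1243/520 (M = -753*1/780 - 855*1/600 = -251/260 - 57/40 = -1243/520 ≈ -2.3904)
M*536 = -1243/520*536 = -83281/65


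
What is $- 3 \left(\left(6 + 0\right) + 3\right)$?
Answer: $-27$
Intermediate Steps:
$- 3 \left(\left(6 + 0\right) + 3\right) = - 3 \left(6 + 3\right) = \left(-3\right) 9 = -27$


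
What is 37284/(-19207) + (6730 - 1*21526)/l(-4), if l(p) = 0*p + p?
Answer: 71009409/19207 ≈ 3697.1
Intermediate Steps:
l(p) = p (l(p) = 0 + p = p)
37284/(-19207) + (6730 - 1*21526)/l(-4) = 37284/(-19207) + (6730 - 1*21526)/(-4) = 37284*(-1/19207) + (6730 - 21526)*(-1/4) = -37284/19207 - 14796*(-1/4) = -37284/19207 + 3699 = 71009409/19207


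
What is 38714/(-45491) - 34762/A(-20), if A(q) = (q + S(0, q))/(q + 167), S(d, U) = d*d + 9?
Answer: 232459221020/500401 ≈ 4.6455e+5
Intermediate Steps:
S(d, U) = 9 + d² (S(d, U) = d² + 9 = 9 + d²)
A(q) = (9 + q)/(167 + q) (A(q) = (q + (9 + 0²))/(q + 167) = (q + (9 + 0))/(167 + q) = (q + 9)/(167 + q) = (9 + q)/(167 + q))
38714/(-45491) - 34762/A(-20) = 38714/(-45491) - 34762*(167 - 20)/(9 - 20) = 38714*(-1/45491) - 34762/(-11/147) = -38714/45491 - 34762/((1/147)*(-11)) = -38714/45491 - 34762/(-11/147) = -38714/45491 - 34762*(-147/11) = -38714/45491 + 5110014/11 = 232459221020/500401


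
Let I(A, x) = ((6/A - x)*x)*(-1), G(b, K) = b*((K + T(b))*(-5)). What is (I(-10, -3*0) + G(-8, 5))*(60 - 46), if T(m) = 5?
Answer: 5600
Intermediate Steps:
G(b, K) = b*(-25 - 5*K) (G(b, K) = b*((K + 5)*(-5)) = b*((5 + K)*(-5)) = b*(-25 - 5*K))
I(A, x) = -x*(-x + 6/A) (I(A, x) = ((-x + 6/A)*x)*(-1) = (x*(-x + 6/A))*(-1) = -x*(-x + 6/A))
(I(-10, -3*0) + G(-8, 5))*(60 - 46) = (-3*0*(-6 - (-30)*0)/(-10) - 5*(-8)*(5 + 5))*(60 - 46) = (0*(-⅒)*(-6 - 10*0) - 5*(-8)*10)*14 = (0*(-⅒)*(-6 + 0) + 400)*14 = (0*(-⅒)*(-6) + 400)*14 = (0 + 400)*14 = 400*14 = 5600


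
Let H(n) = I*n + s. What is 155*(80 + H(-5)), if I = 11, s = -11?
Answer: 2170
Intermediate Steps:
H(n) = -11 + 11*n (H(n) = 11*n - 11 = -11 + 11*n)
155*(80 + H(-5)) = 155*(80 + (-11 + 11*(-5))) = 155*(80 + (-11 - 55)) = 155*(80 - 66) = 155*14 = 2170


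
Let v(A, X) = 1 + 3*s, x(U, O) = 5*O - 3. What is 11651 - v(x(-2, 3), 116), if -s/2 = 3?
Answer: 11668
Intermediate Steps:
s = -6 (s = -2*3 = -6)
x(U, O) = -3 + 5*O
v(A, X) = -17 (v(A, X) = 1 + 3*(-6) = 1 - 18 = -17)
11651 - v(x(-2, 3), 116) = 11651 - 1*(-17) = 11651 + 17 = 11668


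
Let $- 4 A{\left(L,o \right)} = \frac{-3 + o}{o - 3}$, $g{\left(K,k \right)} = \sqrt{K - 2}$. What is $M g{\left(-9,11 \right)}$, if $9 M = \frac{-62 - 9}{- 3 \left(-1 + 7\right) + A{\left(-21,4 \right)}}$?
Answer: $\frac{284 i \sqrt{11}}{657} \approx 1.4337 i$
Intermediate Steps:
$g{\left(K,k \right)} = \sqrt{-2 + K}$
$A{\left(L,o \right)} = - \frac{1}{4}$ ($A{\left(L,o \right)} = - \frac{\left(-3 + o\right) \frac{1}{o - 3}}{4} = - \frac{\left(-3 + o\right) \frac{1}{-3 + o}}{4} = \left(- \frac{1}{4}\right) 1 = - \frac{1}{4}$)
$M = \frac{284}{657}$ ($M = \frac{\left(-62 - 9\right) \frac{1}{- 3 \left(-1 + 7\right) - \frac{1}{4}}}{9} = \frac{\left(-71\right) \frac{1}{\left(-3\right) 6 - \frac{1}{4}}}{9} = \frac{\left(-71\right) \frac{1}{-18 - \frac{1}{4}}}{9} = \frac{\left(-71\right) \frac{1}{- \frac{73}{4}}}{9} = \frac{\left(-71\right) \left(- \frac{4}{73}\right)}{9} = \frac{1}{9} \cdot \frac{284}{73} = \frac{284}{657} \approx 0.43227$)
$M g{\left(-9,11 \right)} = \frac{284 \sqrt{-2 - 9}}{657} = \frac{284 \sqrt{-11}}{657} = \frac{284 i \sqrt{11}}{657}$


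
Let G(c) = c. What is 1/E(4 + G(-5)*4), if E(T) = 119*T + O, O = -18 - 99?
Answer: -1/2021 ≈ -0.00049480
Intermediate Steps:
O = -117
E(T) = -117 + 119*T (E(T) = 119*T - 117 = -117 + 119*T)
1/E(4 + G(-5)*4) = 1/(-117 + 119*(4 - 5*4)) = 1/(-117 + 119*(4 - 20)) = 1/(-117 + 119*(-16)) = 1/(-117 - 1904) = 1/(-2021) = -1/2021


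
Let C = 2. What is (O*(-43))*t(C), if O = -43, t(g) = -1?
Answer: -1849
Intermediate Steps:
(O*(-43))*t(C) = -43*(-43)*(-1) = 1849*(-1) = -1849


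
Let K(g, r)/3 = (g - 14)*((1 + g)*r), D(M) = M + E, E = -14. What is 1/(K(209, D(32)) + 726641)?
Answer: 1/2937941 ≈ 3.4037e-7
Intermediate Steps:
D(M) = -14 + M (D(M) = M - 14 = -14 + M)
K(g, r) = 3*r*(1 + g)*(-14 + g) (K(g, r) = 3*((g - 14)*((1 + g)*r)) = 3*((-14 + g)*(r*(1 + g))) = 3*(r*(1 + g)*(-14 + g)) = 3*r*(1 + g)*(-14 + g))
1/(K(209, D(32)) + 726641) = 1/(3*(-14 + 32)*(-14 + 209**2 - 13*209) + 726641) = 1/(3*18*(-14 + 43681 - 2717) + 726641) = 1/(3*18*40950 + 726641) = 1/(2211300 + 726641) = 1/2937941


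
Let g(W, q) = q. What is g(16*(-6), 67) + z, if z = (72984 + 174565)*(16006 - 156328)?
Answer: -34736570711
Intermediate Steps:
z = -34736570778 (z = 247549*(-140322) = -34736570778)
g(16*(-6), 67) + z = 67 - 34736570778 = -34736570711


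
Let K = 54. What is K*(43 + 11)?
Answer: 2916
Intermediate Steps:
K*(43 + 11) = 54*(43 + 11) = 54*54 = 2916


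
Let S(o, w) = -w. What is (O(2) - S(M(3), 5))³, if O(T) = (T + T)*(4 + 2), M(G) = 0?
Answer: 24389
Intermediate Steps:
O(T) = 12*T (O(T) = (2*T)*6 = 12*T)
(O(2) - S(M(3), 5))³ = (12*2 - (-1)*5)³ = (24 - 1*(-5))³ = (24 + 5)³ = 29³ = 24389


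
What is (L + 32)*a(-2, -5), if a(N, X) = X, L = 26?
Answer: -290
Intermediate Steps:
(L + 32)*a(-2, -5) = (26 + 32)*(-5) = 58*(-5) = -290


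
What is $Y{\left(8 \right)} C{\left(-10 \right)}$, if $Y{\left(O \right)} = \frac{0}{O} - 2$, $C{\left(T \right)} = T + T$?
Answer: $40$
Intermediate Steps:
$C{\left(T \right)} = 2 T$
$Y{\left(O \right)} = -2$ ($Y{\left(O \right)} = 0 - 2 = -2$)
$Y{\left(8 \right)} C{\left(-10 \right)} = - 2 \cdot 2 \left(-10\right) = \left(-2\right) \left(-20\right) = 40$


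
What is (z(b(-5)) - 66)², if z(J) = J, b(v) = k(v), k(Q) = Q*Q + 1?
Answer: 1600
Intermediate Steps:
k(Q) = 1 + Q² (k(Q) = Q² + 1 = 1 + Q²)
b(v) = 1 + v²
(z(b(-5)) - 66)² = ((1 + (-5)²) - 66)² = ((1 + 25) - 66)² = (26 - 66)² = (-40)² = 1600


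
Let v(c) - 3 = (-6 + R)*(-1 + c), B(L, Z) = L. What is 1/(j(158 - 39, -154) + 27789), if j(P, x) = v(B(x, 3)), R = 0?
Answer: 1/28722 ≈ 3.4817e-5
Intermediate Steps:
v(c) = 9 - 6*c (v(c) = 3 + (-6 + 0)*(-1 + c) = 3 - 6*(-1 + c) = 3 + (6 - 6*c) = 9 - 6*c)
j(P, x) = 9 - 6*x
1/(j(158 - 39, -154) + 27789) = 1/((9 - 6*(-154)) + 27789) = 1/((9 + 924) + 27789) = 1/(933 + 27789) = 1/28722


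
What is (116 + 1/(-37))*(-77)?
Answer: -330407/37 ≈ -8929.9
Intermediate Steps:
(116 + 1/(-37))*(-77) = (116 - 1/37)*(-77) = (4291/37)*(-77) = -330407/37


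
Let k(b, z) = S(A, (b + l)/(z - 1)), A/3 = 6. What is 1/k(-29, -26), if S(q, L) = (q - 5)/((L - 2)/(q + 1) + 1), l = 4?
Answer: 484/6669 ≈ 0.072575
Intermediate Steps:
A = 18 (A = 3*6 = 18)
S(q, L) = (-5 + q)/(1 + (-2 + L)/(1 + q)) (S(q, L) = (-5 + q)/((-2 + L)/(1 + q) + 1) = (-5 + q)/(1 + (-2 + L)/(1 + q)))
k(b, z) = 247/(17 + (4 + b)/(-1 + z)) (k(b, z) = (-5 + 18² - 4*18)/(-1 + (b + 4)/(z - 1) + 18) = (-5 + 324 - 72)/(-1 + (4 + b)/(-1 + z) + 18) = 247/(-1 + (4 + b)/(-1 + z) + 18) = 247/(17 + (4 + b)/(-1 + z)))
1/k(-29, -26) = 1/(247*(-1 - 26)/(-13 - 29 + 17*(-26))) = 1/(247*(-27)/(-13 - 29 - 442)) = 1/(247*(-27)/(-484)) = 1/(247*(-1/484)*(-27)) = 1/(6669/484) = 484/6669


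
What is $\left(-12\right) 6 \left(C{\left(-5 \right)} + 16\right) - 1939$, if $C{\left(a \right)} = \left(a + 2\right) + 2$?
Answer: $-3019$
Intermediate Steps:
$C{\left(a \right)} = 4 + a$ ($C{\left(a \right)} = \left(2 + a\right) + 2 = 4 + a$)
$\left(-12\right) 6 \left(C{\left(-5 \right)} + 16\right) - 1939 = \left(-12\right) 6 \left(\left(4 - 5\right) + 16\right) - 1939 = - 72 \left(-1 + 16\right) - 1939 = \left(-72\right) 15 - 1939 = -1080 - 1939 = -3019$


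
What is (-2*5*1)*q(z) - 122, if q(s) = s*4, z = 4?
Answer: -282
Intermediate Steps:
q(s) = 4*s
(-2*5*1)*q(z) - 122 = (-2*5*1)*(4*4) - 122 = -10*1*16 - 122 = -10*16 - 122 = -160 - 122 = -282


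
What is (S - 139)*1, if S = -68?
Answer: -207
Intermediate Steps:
(S - 139)*1 = (-68 - 139)*1 = -207*1 = -207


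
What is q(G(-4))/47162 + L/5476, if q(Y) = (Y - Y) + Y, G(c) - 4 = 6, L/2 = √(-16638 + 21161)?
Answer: 5/23581 + √4523/2738 ≈ 0.024775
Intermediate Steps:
L = 2*√4523 (L = 2*√(-16638 + 21161) = 2*√4523 ≈ 134.51)
G(c) = 10 (G(c) = 4 + 6 = 10)
q(Y) = Y (q(Y) = 0 + Y = Y)
q(G(-4))/47162 + L/5476 = 10/47162 + (2*√4523)/5476 = 10*(1/47162) + (2*√4523)*(1/5476) = 5/23581 + √4523/2738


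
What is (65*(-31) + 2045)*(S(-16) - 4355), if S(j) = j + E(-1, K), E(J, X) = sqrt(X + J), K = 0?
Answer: -131130 + 30*I ≈ -1.3113e+5 + 30.0*I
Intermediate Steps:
E(J, X) = sqrt(J + X)
S(j) = I + j (S(j) = j + sqrt(-1 + 0) = j + sqrt(-1) = j + I = I + j)
(65*(-31) + 2045)*(S(-16) - 4355) = (65*(-31) + 2045)*((I - 16) - 4355) = (-2015 + 2045)*((-16 + I) - 4355) = 30*(-4371 + I) = -131130 + 30*I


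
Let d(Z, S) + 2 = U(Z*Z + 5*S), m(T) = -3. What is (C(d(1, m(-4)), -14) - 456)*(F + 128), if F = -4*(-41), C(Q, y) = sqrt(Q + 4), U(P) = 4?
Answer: -133152 + 292*sqrt(6) ≈ -1.3244e+5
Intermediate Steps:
d(Z, S) = 2 (d(Z, S) = -2 + 4 = 2)
C(Q, y) = sqrt(4 + Q)
F = 164
(C(d(1, m(-4)), -14) - 456)*(F + 128) = (sqrt(4 + 2) - 456)*(164 + 128) = (sqrt(6) - 456)*292 = (-456 + sqrt(6))*292 = -133152 + 292*sqrt(6)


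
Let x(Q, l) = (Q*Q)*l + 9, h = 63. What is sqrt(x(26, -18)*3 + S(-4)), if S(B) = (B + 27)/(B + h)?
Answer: 2*I*sqrt(31743770)/59 ≈ 190.99*I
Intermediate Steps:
x(Q, l) = 9 + l*Q**2 (x(Q, l) = Q**2*l + 9 = l*Q**2 + 9 = 9 + l*Q**2)
S(B) = (27 + B)/(63 + B) (S(B) = (B + 27)/(B + 63) = (27 + B)/(63 + B))
sqrt(x(26, -18)*3 + S(-4)) = sqrt((9 - 18*26**2)*3 + (27 - 4)/(63 - 4)) = sqrt((9 - 18*676)*3 + 23/59) = sqrt((9 - 12168)*3 + (1/59)*23) = sqrt(-12159*3 + 23/59) = sqrt(-36477 + 23/59) = sqrt(-2152120/59) = 2*I*sqrt(31743770)/59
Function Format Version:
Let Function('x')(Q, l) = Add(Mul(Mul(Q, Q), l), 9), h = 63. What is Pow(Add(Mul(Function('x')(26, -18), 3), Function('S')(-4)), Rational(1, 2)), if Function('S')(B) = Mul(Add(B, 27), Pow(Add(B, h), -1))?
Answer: Mul(Rational(2, 59), I, Pow(31743770, Rational(1, 2))) ≈ Mul(190.99, I)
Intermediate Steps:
Function('x')(Q, l) = Add(9, Mul(l, Pow(Q, 2))) (Function('x')(Q, l) = Add(Mul(Pow(Q, 2), l), 9) = Add(Mul(l, Pow(Q, 2)), 9) = Add(9, Mul(l, Pow(Q, 2))))
Function('S')(B) = Mul(Pow(Add(63, B), -1), Add(27, B)) (Function('S')(B) = Mul(Add(B, 27), Pow(Add(B, 63), -1)) = Mul(Add(27, B), Pow(Add(63, B), -1)) = Mul(Pow(Add(63, B), -1), Add(27, B)))
Pow(Add(Mul(Function('x')(26, -18), 3), Function('S')(-4)), Rational(1, 2)) = Pow(Add(Mul(Add(9, Mul(-18, Pow(26, 2))), 3), Mul(Pow(Add(63, -4), -1), Add(27, -4))), Rational(1, 2)) = Pow(Add(Mul(Add(9, Mul(-18, 676)), 3), Mul(Pow(59, -1), 23)), Rational(1, 2)) = Pow(Add(Mul(Add(9, -12168), 3), Mul(Rational(1, 59), 23)), Rational(1, 2)) = Pow(Add(Mul(-12159, 3), Rational(23, 59)), Rational(1, 2)) = Pow(Add(-36477, Rational(23, 59)), Rational(1, 2)) = Pow(Rational(-2152120, 59), Rational(1, 2)) = Mul(Rational(2, 59), I, Pow(31743770, Rational(1, 2)))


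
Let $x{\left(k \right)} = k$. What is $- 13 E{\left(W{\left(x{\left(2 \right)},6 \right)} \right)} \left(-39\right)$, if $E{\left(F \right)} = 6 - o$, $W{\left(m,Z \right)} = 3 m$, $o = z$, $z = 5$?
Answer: $507$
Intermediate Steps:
$o = 5$
$E{\left(F \right)} = 1$ ($E{\left(F \right)} = 6 - 5 = 1$)
$- 13 E{\left(W{\left(x{\left(2 \right)},6 \right)} \right)} \left(-39\right) = \left(-13\right) 1 \left(-39\right) = \left(-13\right) \left(-39\right) = 507$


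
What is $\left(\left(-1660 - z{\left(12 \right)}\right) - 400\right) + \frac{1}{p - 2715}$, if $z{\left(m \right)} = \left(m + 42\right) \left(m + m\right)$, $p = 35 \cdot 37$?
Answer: $- \frac{4765521}{1420} \approx -3356.0$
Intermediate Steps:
$p = 1295$
$z{\left(m \right)} = 2 m \left(42 + m\right)$ ($z{\left(m \right)} = \left(42 + m\right) 2 m = 2 m \left(42 + m\right)$)
$\left(\left(-1660 - z{\left(12 \right)}\right) - 400\right) + \frac{1}{p - 2715} = \left(\left(-1660 - 2 \cdot 12 \left(42 + 12\right)\right) - 400\right) + \frac{1}{1295 - 2715} = \left(\left(-1660 - 2 \cdot 12 \cdot 54\right) - 400\right) + \frac{1}{-1420} = \left(\left(-1660 - 1296\right) - 400\right) - \frac{1}{1420} = \left(-2956 - 400\right) - \frac{1}{1420} = -3356 - \frac{1}{1420} = - \frac{4765521}{1420}$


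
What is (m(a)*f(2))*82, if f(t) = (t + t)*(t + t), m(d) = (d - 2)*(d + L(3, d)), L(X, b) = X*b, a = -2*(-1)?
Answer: 0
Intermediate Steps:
a = 2
m(d) = 4*d*(-2 + d) (m(d) = (d - 2)*(d + 3*d) = (-2 + d)*(4*d) = 4*d*(-2 + d))
f(t) = 4*t² (f(t) = (2*t)*(2*t) = 4*t²)
(m(a)*f(2))*82 = ((4*2*(-2 + 2))*(4*2²))*82 = ((4*2*0)*(4*4))*82 = (0*16)*82 = 0*82 = 0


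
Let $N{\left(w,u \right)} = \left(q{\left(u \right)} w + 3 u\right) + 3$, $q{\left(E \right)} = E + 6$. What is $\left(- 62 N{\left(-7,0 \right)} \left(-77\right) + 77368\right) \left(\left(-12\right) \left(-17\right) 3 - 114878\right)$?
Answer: $12434197588$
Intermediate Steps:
$q{\left(E \right)} = 6 + E$
$N{\left(w,u \right)} = 3 + 3 u + w \left(6 + u\right)$ ($N{\left(w,u \right)} = \left(\left(6 + u\right) w + 3 u\right) + 3 = \left(w \left(6 + u\right) + 3 u\right) + 3 = \left(3 u + w \left(6 + u\right)\right) + 3 = 3 + 3 u + w \left(6 + u\right)$)
$\left(- 62 N{\left(-7,0 \right)} \left(-77\right) + 77368\right) \left(\left(-12\right) \left(-17\right) 3 - 114878\right) = \left(- 62 \left(3 + 3 \cdot 0 - 7 \left(6 + 0\right)\right) \left(-77\right) + 77368\right) \left(\left(-12\right) \left(-17\right) 3 - 114878\right) = \left(- 62 \left(3 + 0 - 42\right) \left(-77\right) + 77368\right) \left(204 \cdot 3 - 114878\right) = \left(- 62 \left(3 + 0 - 42\right) \left(-77\right) + 77368\right) \left(612 - 114878\right) = \left(\left(-62\right) \left(-39\right) \left(-77\right) + 77368\right) \left(-114266\right) = \left(2418 \left(-77\right) + 77368\right) \left(-114266\right) = \left(-186186 + 77368\right) \left(-114266\right) = \left(-108818\right) \left(-114266\right) = 12434197588$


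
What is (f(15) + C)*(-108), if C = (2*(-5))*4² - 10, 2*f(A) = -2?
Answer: 18468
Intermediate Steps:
f(A) = -1 (f(A) = (½)*(-2) = -1)
C = -170 (C = -10*16 - 10 = -160 - 10 = -170)
(f(15) + C)*(-108) = (-1 - 170)*(-108) = -171*(-108) = 18468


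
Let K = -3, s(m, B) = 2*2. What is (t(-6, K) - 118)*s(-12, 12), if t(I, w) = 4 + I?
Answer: -480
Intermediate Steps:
s(m, B) = 4
(t(-6, K) - 118)*s(-12, 12) = ((4 - 6) - 118)*4 = (-2 - 118)*4 = -120*4 = -480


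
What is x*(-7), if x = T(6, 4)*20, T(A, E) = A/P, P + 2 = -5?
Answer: 120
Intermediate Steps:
P = -7 (P = -2 - 5 = -7)
T(A, E) = -A/7 (T(A, E) = A/(-7) = A*(-⅐) = -A/7)
x = -120/7 (x = -⅐*6*20 = -6/7*20 = -120/7 ≈ -17.143)
x*(-7) = -120/7*(-7) = 120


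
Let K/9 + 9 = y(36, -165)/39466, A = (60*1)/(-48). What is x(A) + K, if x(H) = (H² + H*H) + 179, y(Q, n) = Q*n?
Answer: 15750157/157864 ≈ 99.770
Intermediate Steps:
A = -5/4 (A = 60*(-1/48) = -5/4 ≈ -1.2500)
K = -1625103/19733 (K = -81 + 9*((36*(-165))/39466) = -81 + 9*(-5940*1/39466) = -81 + 9*(-2970/19733) = -81 - 26730/19733 = -1625103/19733 ≈ -82.355)
x(H) = 179 + 2*H² (x(H) = (H² + H²) + 179 = 2*H² + 179 = 179 + 2*H²)
x(A) + K = (179 + 2*(-5/4)²) - 1625103/19733 = (179 + 2*(25/16)) - 1625103/19733 = (179 + 25/8) - 1625103/19733 = 1457/8 - 1625103/19733 = 15750157/157864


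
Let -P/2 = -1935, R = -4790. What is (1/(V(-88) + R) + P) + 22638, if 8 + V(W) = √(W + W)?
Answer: 305120066521/11510490 - I*√11/5755245 ≈ 26508.0 - 5.7628e-7*I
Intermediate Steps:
P = 3870 (P = -2*(-1935) = 3870)
V(W) = -8 + √2*√W (V(W) = -8 + √(W + W) = -8 + √(2*W) = -8 + √2*√W)
(1/(V(-88) + R) + P) + 22638 = (1/((-8 + √2*√(-88)) - 4790) + 3870) + 22638 = (1/((-8 + √2*(2*I*√22)) - 4790) + 3870) + 22638 = (1/((-8 + 4*I*√11) - 4790) + 3870) + 22638 = (1/(-4798 + 4*I*√11) + 3870) + 22638 = (3870 + 1/(-4798 + 4*I*√11)) + 22638 = 26508 + 1/(-4798 + 4*I*√11)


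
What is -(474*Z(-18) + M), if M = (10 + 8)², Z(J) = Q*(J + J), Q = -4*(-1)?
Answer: 67932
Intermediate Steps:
Q = 4
Z(J) = 8*J (Z(J) = 4*(J + J) = 4*(2*J) = 8*J)
M = 324 (M = 18² = 324)
-(474*Z(-18) + M) = -(474*(8*(-18)) + 324) = -(474*(-144) + 324) = -(-68256 + 324) = -1*(-67932) = 67932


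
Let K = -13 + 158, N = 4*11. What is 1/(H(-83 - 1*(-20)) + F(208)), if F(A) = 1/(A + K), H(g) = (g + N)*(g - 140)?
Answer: 353/1361522 ≈ 0.00025927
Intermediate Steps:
N = 44
K = 145
H(g) = (-140 + g)*(44 + g) (H(g) = (g + 44)*(g - 140) = (44 + g)*(-140 + g) = (-140 + g)*(44 + g))
F(A) = 1/(145 + A) (F(A) = 1/(A + 145) = 1/(145 + A))
1/(H(-83 - 1*(-20)) + F(208)) = 1/((-6160 + (-83 - 1*(-20))² - 96*(-83 - 1*(-20))) + 1/(145 + 208)) = 1/((-6160 + (-83 + 20)² - 96*(-83 + 20)) + 1/353) = 1/((-6160 + (-63)² - 96*(-63)) + 1/353) = 1/((-6160 + 3969 + 6048) + 1/353) = 1/(3857 + 1/353) = 1/(1361522/353) = 353/1361522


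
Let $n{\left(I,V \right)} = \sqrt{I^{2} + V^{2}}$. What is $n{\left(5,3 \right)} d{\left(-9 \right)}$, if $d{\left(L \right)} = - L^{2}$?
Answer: $- 81 \sqrt{34} \approx -472.31$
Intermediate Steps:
$n{\left(5,3 \right)} d{\left(-9 \right)} = \sqrt{5^{2} + 3^{2}} \left(- \left(-9\right)^{2}\right) = \sqrt{25 + 9} \left(\left(-1\right) 81\right) = \sqrt{34} \left(-81\right) = - 81 \sqrt{34}$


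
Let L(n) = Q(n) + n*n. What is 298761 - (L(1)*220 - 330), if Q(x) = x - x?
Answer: 298871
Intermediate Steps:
Q(x) = 0
L(n) = n**2 (L(n) = 0 + n*n = 0 + n**2 = n**2)
298761 - (L(1)*220 - 330) = 298761 - (1**2*220 - 330) = 298761 - (1*220 - 330) = 298761 - (220 - 330) = 298761 - 1*(-110) = 298761 + 110 = 298871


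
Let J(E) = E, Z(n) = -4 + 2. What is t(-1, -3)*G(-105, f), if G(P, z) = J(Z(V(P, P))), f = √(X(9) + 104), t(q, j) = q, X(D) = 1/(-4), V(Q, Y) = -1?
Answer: 2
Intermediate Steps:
Z(n) = -2
X(D) = -¼
f = √415/2 (f = √(-¼ + 104) = √(415/4) = √415/2 ≈ 10.186)
G(P, z) = -2
t(-1, -3)*G(-105, f) = -1*(-2) = 2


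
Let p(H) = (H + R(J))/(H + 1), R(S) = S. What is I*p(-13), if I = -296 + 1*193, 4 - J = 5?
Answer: -721/6 ≈ -120.17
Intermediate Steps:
J = -1 (J = 4 - 1*5 = 4 - 5 = -1)
p(H) = (-1 + H)/(1 + H) (p(H) = (H - 1)/(H + 1) = (-1 + H)/(1 + H))
I = -103 (I = -296 + 193 = -103)
I*p(-13) = -103*(-1 - 13)/(1 - 13) = -103*(-14)/(-12) = -(-103)*(-14)/12 = -103*7/6 = -721/6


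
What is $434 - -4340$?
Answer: $4774$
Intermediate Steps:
$434 - -4340 = 434 + 4340 = 4774$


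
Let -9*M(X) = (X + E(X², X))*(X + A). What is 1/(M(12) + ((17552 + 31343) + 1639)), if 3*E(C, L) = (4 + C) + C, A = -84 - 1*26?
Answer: 27/1396562 ≈ 1.9333e-5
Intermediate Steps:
A = -110 (A = -84 - 26 = -110)
E(C, L) = 4/3 + 2*C/3 (E(C, L) = ((4 + C) + C)/3 = (4 + 2*C)/3 = 4/3 + 2*C/3)
M(X) = -(-110 + X)*(4/3 + X + 2*X²/3)/9 (M(X) = -(X + (4/3 + 2*X²/3))*(X - 110)/9 = -(4/3 + X + 2*X²/3)*(-110 + X)/9 = -(-110 + X)*(4/3 + X + 2*X²/3)/9)
1/(M(12) + ((17552 + 31343) + 1639)) = 1/((440/27 - 2/27*12³ + (217/27)*12² + (326/27)*12) + ((17552 + 31343) + 1639)) = 1/((440/27 - 2/27*1728 + (217/27)*144 + 1304/9) + (48895 + 1639)) = 1/((440/27 - 128 + 3472/3 + 1304/9) + 50534) = 1/(32144/27 + 50534) = 1/(1396562/27) = 27/1396562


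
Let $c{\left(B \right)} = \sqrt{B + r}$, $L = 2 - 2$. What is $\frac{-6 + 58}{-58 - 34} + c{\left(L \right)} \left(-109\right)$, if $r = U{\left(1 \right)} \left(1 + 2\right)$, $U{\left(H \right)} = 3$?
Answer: $- \frac{7534}{23} \approx -327.57$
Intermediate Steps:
$r = 9$ ($r = 3 \left(1 + 2\right) = 3 \cdot 3 = 9$)
$L = 0$
$c{\left(B \right)} = \sqrt{9 + B}$ ($c{\left(B \right)} = \sqrt{B + 9} = \sqrt{9 + B}$)
$\frac{-6 + 58}{-58 - 34} + c{\left(L \right)} \left(-109\right) = \frac{-6 + 58}{-58 - 34} + \sqrt{9 + 0} \left(-109\right) = \frac{52}{-92} + \sqrt{9} \left(-109\right) = 52 \left(- \frac{1}{92}\right) + 3 \left(-109\right) = - \frac{13}{23} - 327 = - \frac{7534}{23}$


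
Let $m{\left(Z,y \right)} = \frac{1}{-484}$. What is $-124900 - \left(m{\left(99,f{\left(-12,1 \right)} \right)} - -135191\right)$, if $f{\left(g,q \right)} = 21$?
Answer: $- \frac{125884043}{484} \approx -2.6009 \cdot 10^{5}$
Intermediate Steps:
$m{\left(Z,y \right)} = - \frac{1}{484}$
$-124900 - \left(m{\left(99,f{\left(-12,1 \right)} \right)} - -135191\right) = -124900 - \left(- \frac{1}{484} - -135191\right) = -124900 - \left(- \frac{1}{484} + 135191\right) = -124900 - \frac{65432443}{484} = - \frac{125884043}{484}$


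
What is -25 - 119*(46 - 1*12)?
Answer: -4071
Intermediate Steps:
-25 - 119*(46 - 1*12) = -25 - 119*(46 - 12) = -25 - 119*34 = -25 - 4046 = -4071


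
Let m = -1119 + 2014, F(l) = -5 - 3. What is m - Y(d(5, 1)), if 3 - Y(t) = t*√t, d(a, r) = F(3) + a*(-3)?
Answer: 892 - 23*I*√23 ≈ 892.0 - 110.3*I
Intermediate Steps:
F(l) = -8
m = 895
d(a, r) = -8 - 3*a (d(a, r) = -8 + a*(-3) = -8 - 3*a)
Y(t) = 3 - t^(3/2) (Y(t) = 3 - t*√t = 3 - t^(3/2))
m - Y(d(5, 1)) = 895 - (3 - (-8 - 3*5)^(3/2)) = 895 - (3 - (-8 - 15)^(3/2)) = 895 - (3 - (-23)^(3/2)) = 895 - (3 - (-23)*I*√23) = 895 - (3 + 23*I*√23) = 895 + (-3 - 23*I*√23) = 892 - 23*I*√23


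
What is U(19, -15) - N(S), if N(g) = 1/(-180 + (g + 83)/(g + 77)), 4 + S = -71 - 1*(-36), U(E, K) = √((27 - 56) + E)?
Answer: 19/3398 + I*√10 ≈ 0.0055915 + 3.1623*I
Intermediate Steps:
U(E, K) = √(-29 + E)
S = -39 (S = -4 + (-71 - 1*(-36)) = -4 + (-71 + 36) = -4 - 35 = -39)
N(g) = 1/(-180 + (83 + g)/(77 + g))
U(19, -15) - N(S) = √(-29 + 19) - (-77 - 1*(-39))/(13777 + 179*(-39)) = √(-10) - (-77 + 39)/(13777 - 6981) = I*√10 - (-38)/6796 = I*√10 - 1*(-19/3398) = I*√10 + 19/3398 = 19/3398 + I*√10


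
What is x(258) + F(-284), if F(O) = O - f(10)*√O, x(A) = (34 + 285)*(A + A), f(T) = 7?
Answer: 164320 - 14*I*√71 ≈ 1.6432e+5 - 117.97*I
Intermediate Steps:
x(A) = 638*A (x(A) = 319*(2*A) = 638*A)
F(O) = O - 7*√O
x(258) + F(-284) = 638*258 + (-284 - 14*I*√71) = 164604 + (-284 - 14*I*√71) = 164320 - 14*I*√71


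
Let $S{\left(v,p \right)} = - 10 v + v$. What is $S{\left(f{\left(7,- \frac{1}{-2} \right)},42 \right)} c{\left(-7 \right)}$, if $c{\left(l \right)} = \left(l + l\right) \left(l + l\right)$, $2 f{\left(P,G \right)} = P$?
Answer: $-6174$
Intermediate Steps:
$f{\left(P,G \right)} = \frac{P}{2}$
$S{\left(v,p \right)} = - 9 v$
$c{\left(l \right)} = 4 l^{2}$ ($c{\left(l \right)} = 2 l 2 l = 4 l^{2}$)
$S{\left(f{\left(7,- \frac{1}{-2} \right)},42 \right)} c{\left(-7 \right)} = - 9 \cdot \frac{1}{2} \cdot 7 \cdot 4 \left(-7\right)^{2} = \left(-9\right) \frac{7}{2} \cdot 4 \cdot 49 = \left(- \frac{63}{2}\right) 196 = -6174$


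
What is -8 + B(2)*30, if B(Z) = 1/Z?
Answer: 7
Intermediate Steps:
-8 + B(2)*30 = -8 + 30/2 = -8 + (1/2)*30 = -8 + 15 = 7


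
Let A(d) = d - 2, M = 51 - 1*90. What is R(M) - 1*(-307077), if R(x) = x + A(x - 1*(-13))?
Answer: 307010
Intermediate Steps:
M = -39 (M = 51 - 90 = -39)
A(d) = -2 + d
R(x) = 11 + 2*x (R(x) = x + (-2 + (x - 1*(-13))) = x + (-2 + (x + 13)) = x + (-2 + (13 + x)) = x + (11 + x) = 11 + 2*x)
R(M) - 1*(-307077) = (11 + 2*(-39)) - 1*(-307077) = (11 - 78) + 307077 = -67 + 307077 = 307010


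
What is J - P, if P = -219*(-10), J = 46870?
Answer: 44680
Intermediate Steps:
P = 2190
J - P = 46870 - 1*2190 = 46870 - 2190 = 44680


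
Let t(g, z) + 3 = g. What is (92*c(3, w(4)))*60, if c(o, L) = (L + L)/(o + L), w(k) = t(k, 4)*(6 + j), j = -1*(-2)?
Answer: 88320/11 ≈ 8029.1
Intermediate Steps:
t(g, z) = -3 + g
j = 2
w(k) = -24 + 8*k (w(k) = (-3 + k)*(6 + 2) = (-3 + k)*8 = -24 + 8*k)
c(o, L) = 2*L/(L + o) (c(o, L) = (2*L)/(L + o) = 2*L/(L + o))
(92*c(3, w(4)))*60 = (92*(2*(-24 + 8*4)/((-24 + 8*4) + 3)))*60 = (92*(2*(-24 + 32)/((-24 + 32) + 3)))*60 = (92*(2*8/(8 + 3)))*60 = (92*(2*8/11))*60 = (92*(2*8*(1/11)))*60 = (92*(16/11))*60 = (1472/11)*60 = 88320/11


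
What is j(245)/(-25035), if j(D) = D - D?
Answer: 0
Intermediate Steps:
j(D) = 0
j(245)/(-25035) = 0/(-25035) = 0*(-1/25035) = 0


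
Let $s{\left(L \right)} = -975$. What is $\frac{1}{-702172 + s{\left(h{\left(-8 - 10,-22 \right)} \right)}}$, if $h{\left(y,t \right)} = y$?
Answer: $- \frac{1}{703147} \approx -1.4222 \cdot 10^{-6}$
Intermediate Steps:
$\frac{1}{-702172 + s{\left(h{\left(-8 - 10,-22 \right)} \right)}} = \frac{1}{-702172 - 975} = \frac{1}{-703147} = - \frac{1}{703147}$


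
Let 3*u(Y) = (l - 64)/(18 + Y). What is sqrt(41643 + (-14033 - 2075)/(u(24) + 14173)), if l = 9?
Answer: 27*sqrt(182154766501547)/1785743 ≈ 204.06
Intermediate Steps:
u(Y) = -55/(3*(18 + Y)) (u(Y) = ((9 - 64)/(18 + Y))/3 = (-55/(18 + Y))/3 = -55/(3*(18 + Y)))
sqrt(41643 + (-14033 - 2075)/(u(24) + 14173)) = sqrt(41643 + (-14033 - 2075)/(-55/(54 + 3*24) + 14173)) = sqrt(41643 - 16108/(-55/(54 + 72) + 14173)) = sqrt(41643 - 16108/(-55/126 + 14173)) = sqrt(41643 - 16108/1785743/126) = sqrt(41643 - 16108*126/1785743) = sqrt(41643 - 2029608/1785743) = sqrt(74361666141/1785743) = 27*sqrt(182154766501547)/1785743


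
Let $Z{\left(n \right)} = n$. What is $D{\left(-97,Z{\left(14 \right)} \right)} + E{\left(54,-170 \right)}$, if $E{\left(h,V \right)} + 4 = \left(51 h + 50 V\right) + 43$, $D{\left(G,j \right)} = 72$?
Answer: $-5635$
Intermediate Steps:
$E{\left(h,V \right)} = 39 + 50 V + 51 h$ ($E{\left(h,V \right)} = -4 + \left(\left(51 h + 50 V\right) + 43\right) = -4 + \left(\left(50 V + 51 h\right) + 43\right) = -4 + \left(43 + 50 V + 51 h\right) = 39 + 50 V + 51 h$)
$D{\left(-97,Z{\left(14 \right)} \right)} + E{\left(54,-170 \right)} = 72 + \left(39 + 50 \left(-170\right) + 51 \cdot 54\right) = 72 + \left(39 - 8500 + 2754\right) = 72 - 5707 = -5635$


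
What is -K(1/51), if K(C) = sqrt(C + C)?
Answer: -sqrt(102)/51 ≈ -0.19803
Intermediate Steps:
K(C) = sqrt(2)*sqrt(C) (K(C) = sqrt(2*C) = sqrt(2)*sqrt(C))
-K(1/51) = -sqrt(2)*sqrt(1/51) = -sqrt(2)*sqrt(51)/51 = -sqrt(102)/51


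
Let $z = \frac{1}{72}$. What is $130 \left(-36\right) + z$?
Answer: $- \frac{336959}{72} \approx -4680.0$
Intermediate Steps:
$z = \frac{1}{72} \approx 0.013889$
$130 \left(-36\right) + z = 130 \left(-36\right) + \frac{1}{72} = -4680 + \frac{1}{72} = - \frac{336959}{72}$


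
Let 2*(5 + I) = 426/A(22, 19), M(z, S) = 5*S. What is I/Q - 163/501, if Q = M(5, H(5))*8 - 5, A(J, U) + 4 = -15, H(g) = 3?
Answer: -510463/1094685 ≈ -0.46631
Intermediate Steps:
A(J, U) = -19 (A(J, U) = -4 - 15 = -19)
Q = 115 (Q = (5*3)*8 - 5 = 15*8 - 5 = 120 - 5 = 115)
I = -308/19 (I = -5 + (426/(-19))/2 = -5 + (426*(-1/19))/2 = -5 + (½)*(-426/19) = -5 - 213/19 = -308/19 ≈ -16.211)
I/Q - 163/501 = -308/19/115 - 163/501 = -308/19*1/115 - 163*1/501 = -308/2185 - 163/501 = -510463/1094685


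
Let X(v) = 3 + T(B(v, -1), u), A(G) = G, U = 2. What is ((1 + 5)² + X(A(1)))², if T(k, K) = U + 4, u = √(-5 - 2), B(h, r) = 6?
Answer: 2025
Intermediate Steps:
u = I*√7 (u = √(-7) = I*√7 ≈ 2.6458*I)
T(k, K) = 6 (T(k, K) = 2 + 4 = 6)
X(v) = 9 (X(v) = 3 + 6 = 9)
((1 + 5)² + X(A(1)))² = ((1 + 5)² + 9)² = (6² + 9)² = (36 + 9)² = 45² = 2025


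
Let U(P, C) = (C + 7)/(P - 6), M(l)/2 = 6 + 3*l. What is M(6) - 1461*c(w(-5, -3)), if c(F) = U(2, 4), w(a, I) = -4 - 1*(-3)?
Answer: 16263/4 ≈ 4065.8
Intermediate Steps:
M(l) = 12 + 6*l (M(l) = 2*(6 + 3*l) = 12 + 6*l)
w(a, I) = -1 (w(a, I) = -4 + 3 = -1)
U(P, C) = (7 + C)/(-6 + P)
c(F) = -11/4 (c(F) = (7 + 4)/(-6 + 2) = 11/(-4) = -¼*11 = -11/4)
M(6) - 1461*c(w(-5, -3)) = (12 + 6*6) - 1461*(-11/4) = (12 + 36) + 16071/4 = 48 + 16071/4 = 16263/4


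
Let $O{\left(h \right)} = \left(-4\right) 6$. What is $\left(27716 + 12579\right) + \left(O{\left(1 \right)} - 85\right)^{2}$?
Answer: $52176$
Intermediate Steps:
$O{\left(h \right)} = -24$
$\left(27716 + 12579\right) + \left(O{\left(1 \right)} - 85\right)^{2} = \left(27716 + 12579\right) + \left(-24 - 85\right)^{2} = 40295 + \left(-109\right)^{2} = 40295 + 11881 = 52176$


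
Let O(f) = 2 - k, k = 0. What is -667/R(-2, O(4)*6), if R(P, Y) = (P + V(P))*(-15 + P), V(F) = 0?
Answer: -667/34 ≈ -19.618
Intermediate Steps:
O(f) = 2 (O(f) = 2 - 1*0 = 2 + 0 = 2)
R(P, Y) = P*(-15 + P) (R(P, Y) = (P + 0)*(-15 + P) = P*(-15 + P))
-667/R(-2, O(4)*6) = -667*(-1/(2*(-15 - 2))) = -667/((-2*(-17))) = -667/34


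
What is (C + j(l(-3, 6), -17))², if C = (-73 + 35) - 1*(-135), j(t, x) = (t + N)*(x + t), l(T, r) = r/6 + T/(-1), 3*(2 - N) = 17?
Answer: 77284/9 ≈ 8587.1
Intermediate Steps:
N = -11/3 (N = 2 - ⅓*17 = 2 - 17/3 = -11/3 ≈ -3.6667)
l(T, r) = -T + r/6 (l(T, r) = r*(⅙) + T*(-1) = r/6 - T = -T + r/6)
j(t, x) = (-11/3 + t)*(t + x) (j(t, x) = (t - 11/3)*(x + t) = (-11/3 + t)*(t + x))
C = 97 (C = -38 + 135 = 97)
(C + j(l(-3, 6), -17))² = (97 + ((-1*(-3) + (⅙)*6)² - 11*(-1*(-3) + (⅙)*6)/3 - 11/3*(-17) + (-1*(-3) + (⅙)*6)*(-17)))² = (97 + ((3 + 1)² - 11*(3 + 1)/3 + 187/3 + (3 + 1)*(-17)))² = (97 + (4² - 11/3*4 + 187/3 + 4*(-17)))² = (97 + (16 - 44/3 + 187/3 - 68))² = (97 - 13/3)² = (278/3)² = 77284/9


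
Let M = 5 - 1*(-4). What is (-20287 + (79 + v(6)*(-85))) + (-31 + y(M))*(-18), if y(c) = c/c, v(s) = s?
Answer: -20178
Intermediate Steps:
M = 9 (M = 5 + 4 = 9)
y(c) = 1
(-20287 + (79 + v(6)*(-85))) + (-31 + y(M))*(-18) = (-20287 + (79 + 6*(-85))) + (-31 + 1)*(-18) = (-20287 + (79 - 510)) - 30*(-18) = (-20287 - 431) + 540 = -20718 + 540 = -20178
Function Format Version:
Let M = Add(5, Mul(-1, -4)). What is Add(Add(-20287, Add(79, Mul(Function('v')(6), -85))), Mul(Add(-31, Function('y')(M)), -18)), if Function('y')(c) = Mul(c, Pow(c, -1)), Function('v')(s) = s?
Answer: -20178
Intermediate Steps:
M = 9 (M = Add(5, 4) = 9)
Function('y')(c) = 1
Add(Add(-20287, Add(79, Mul(Function('v')(6), -85))), Mul(Add(-31, Function('y')(M)), -18)) = Add(Add(-20287, Add(79, Mul(6, -85))), Mul(Add(-31, 1), -18)) = Add(Add(-20287, Add(79, -510)), Mul(-30, -18)) = Add(Add(-20287, -431), 540) = Add(-20718, 540) = -20178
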